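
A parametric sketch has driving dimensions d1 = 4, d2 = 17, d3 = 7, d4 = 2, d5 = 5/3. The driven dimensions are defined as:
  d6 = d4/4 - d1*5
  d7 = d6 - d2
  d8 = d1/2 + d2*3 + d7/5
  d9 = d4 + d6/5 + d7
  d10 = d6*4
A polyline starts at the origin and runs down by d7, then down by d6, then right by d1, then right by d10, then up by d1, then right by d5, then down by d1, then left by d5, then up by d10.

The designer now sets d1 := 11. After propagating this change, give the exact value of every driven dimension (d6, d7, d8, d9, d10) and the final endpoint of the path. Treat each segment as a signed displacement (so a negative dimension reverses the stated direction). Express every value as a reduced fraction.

d6 = -109/2
d7 = -143/2
d8 = 211/5
d9 = -402/5
d10 = -218
endpoint = (-207, -92)

Apply edit: d1 := 11
  d6 = d4/4 - d1*5 = -109/2
  d7 = d6 - d2 = -143/2
  d8 = d1/2 + d2*3 + d7/5 = 211/5
  d9 = d4 + d6/5 + d7 = -402/5
  d10 = d6*4 = -218
Walk from origin (0, 0):
  seg 1: down by d7 = -143/2 → (0, 143/2)
  seg 2: down by d6 = -109/2 → (0, 126)
  seg 3: right by d1 = 11 → (11, 126)
  seg 4: right by d10 = -218 → (-207, 126)
  seg 5: up by d1 = 11 → (-207, 137)
  seg 6: right by d5 = 5/3 → (-616/3, 137)
  seg 7: down by d1 = 11 → (-616/3, 126)
  seg 8: left by d5 = 5/3 → (-207, 126)
  seg 9: up by d10 = -218 → (-207, -92)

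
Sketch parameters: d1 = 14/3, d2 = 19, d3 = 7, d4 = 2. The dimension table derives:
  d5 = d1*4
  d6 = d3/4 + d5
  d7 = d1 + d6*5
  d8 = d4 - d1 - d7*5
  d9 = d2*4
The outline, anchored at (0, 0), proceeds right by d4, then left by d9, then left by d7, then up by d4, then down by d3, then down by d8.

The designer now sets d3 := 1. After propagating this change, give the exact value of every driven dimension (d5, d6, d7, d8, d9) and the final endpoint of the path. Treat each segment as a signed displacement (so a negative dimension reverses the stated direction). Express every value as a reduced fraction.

d5 = 56/3
d6 = 227/12
d7 = 397/4
d8 = -5987/12
d9 = 76
endpoint = (-693/4, 5999/12)

Apply edit: d3 := 1
  d5 = d1*4 = 56/3
  d6 = d3/4 + d5 = 227/12
  d7 = d1 + d6*5 = 397/4
  d8 = d4 - d1 - d7*5 = -5987/12
  d9 = d2*4 = 76
Walk from origin (0, 0):
  seg 1: right by d4 = 2 → (2, 0)
  seg 2: left by d9 = 76 → (-74, 0)
  seg 3: left by d7 = 397/4 → (-693/4, 0)
  seg 4: up by d4 = 2 → (-693/4, 2)
  seg 5: down by d3 = 1 → (-693/4, 1)
  seg 6: down by d8 = -5987/12 → (-693/4, 5999/12)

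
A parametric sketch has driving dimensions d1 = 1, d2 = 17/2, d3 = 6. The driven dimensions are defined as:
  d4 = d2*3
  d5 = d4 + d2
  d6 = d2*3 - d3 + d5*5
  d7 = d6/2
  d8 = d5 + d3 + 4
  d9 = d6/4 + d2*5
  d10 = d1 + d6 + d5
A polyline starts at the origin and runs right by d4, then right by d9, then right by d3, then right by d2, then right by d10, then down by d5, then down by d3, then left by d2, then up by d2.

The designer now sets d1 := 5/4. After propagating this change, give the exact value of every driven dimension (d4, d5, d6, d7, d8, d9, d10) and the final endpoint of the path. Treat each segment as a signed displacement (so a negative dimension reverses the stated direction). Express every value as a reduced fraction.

Apply edit: d1 := 5/4
  d4 = d2*3 = 51/2
  d5 = d4 + d2 = 34
  d6 = d2*3 - d3 + d5*5 = 379/2
  d7 = d6/2 = 379/4
  d8 = d5 + d3 + 4 = 44
  d9 = d6/4 + d2*5 = 719/8
  d10 = d1 + d6 + d5 = 899/4
Walk from origin (0, 0):
  seg 1: right by d4 = 51/2 → (51/2, 0)
  seg 2: right by d9 = 719/8 → (923/8, 0)
  seg 3: right by d3 = 6 → (971/8, 0)
  seg 4: right by d2 = 17/2 → (1039/8, 0)
  seg 5: right by d10 = 899/4 → (2837/8, 0)
  seg 6: down by d5 = 34 → (2837/8, -34)
  seg 7: down by d3 = 6 → (2837/8, -40)
  seg 8: left by d2 = 17/2 → (2769/8, -40)
  seg 9: up by d2 = 17/2 → (2769/8, -63/2)

d4 = 51/2
d5 = 34
d6 = 379/2
d7 = 379/4
d8 = 44
d9 = 719/8
d10 = 899/4
endpoint = (2769/8, -63/2)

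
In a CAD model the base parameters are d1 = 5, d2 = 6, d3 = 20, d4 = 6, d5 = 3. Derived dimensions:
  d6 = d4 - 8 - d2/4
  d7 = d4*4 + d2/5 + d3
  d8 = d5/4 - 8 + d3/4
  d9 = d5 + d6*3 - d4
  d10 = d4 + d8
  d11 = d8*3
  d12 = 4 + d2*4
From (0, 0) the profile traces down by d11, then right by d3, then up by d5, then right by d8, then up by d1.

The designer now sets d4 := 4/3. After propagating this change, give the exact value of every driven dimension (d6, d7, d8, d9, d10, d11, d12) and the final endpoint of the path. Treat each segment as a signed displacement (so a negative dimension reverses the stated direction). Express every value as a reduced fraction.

d6 = -49/6
d7 = 398/15
d8 = -9/4
d9 = -137/6
d10 = -11/12
d11 = -27/4
d12 = 28
endpoint = (71/4, 59/4)

Apply edit: d4 := 4/3
  d6 = d4 - 8 - d2/4 = -49/6
  d7 = d4*4 + d2/5 + d3 = 398/15
  d8 = d5/4 - 8 + d3/4 = -9/4
  d9 = d5 + d6*3 - d4 = -137/6
  d10 = d4 + d8 = -11/12
  d11 = d8*3 = -27/4
  d12 = 4 + d2*4 = 28
Walk from origin (0, 0):
  seg 1: down by d11 = -27/4 → (0, 27/4)
  seg 2: right by d3 = 20 → (20, 27/4)
  seg 3: up by d5 = 3 → (20, 39/4)
  seg 4: right by d8 = -9/4 → (71/4, 39/4)
  seg 5: up by d1 = 5 → (71/4, 59/4)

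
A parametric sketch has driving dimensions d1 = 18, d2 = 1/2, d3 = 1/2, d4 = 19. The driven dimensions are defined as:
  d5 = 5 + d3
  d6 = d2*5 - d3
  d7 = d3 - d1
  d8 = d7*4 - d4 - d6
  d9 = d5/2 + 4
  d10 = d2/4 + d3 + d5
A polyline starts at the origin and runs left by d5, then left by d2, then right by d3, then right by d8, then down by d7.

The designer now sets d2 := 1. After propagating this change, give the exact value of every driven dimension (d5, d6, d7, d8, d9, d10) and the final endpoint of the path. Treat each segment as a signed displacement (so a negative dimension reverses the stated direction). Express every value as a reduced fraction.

Apply edit: d2 := 1
  d5 = 5 + d3 = 11/2
  d6 = d2*5 - d3 = 9/2
  d7 = d3 - d1 = -35/2
  d8 = d7*4 - d4 - d6 = -187/2
  d9 = d5/2 + 4 = 27/4
  d10 = d2/4 + d3 + d5 = 25/4
Walk from origin (0, 0):
  seg 1: left by d5 = 11/2 → (-11/2, 0)
  seg 2: left by d2 = 1 → (-13/2, 0)
  seg 3: right by d3 = 1/2 → (-6, 0)
  seg 4: right by d8 = -187/2 → (-199/2, 0)
  seg 5: down by d7 = -35/2 → (-199/2, 35/2)

d5 = 11/2
d6 = 9/2
d7 = -35/2
d8 = -187/2
d9 = 27/4
d10 = 25/4
endpoint = (-199/2, 35/2)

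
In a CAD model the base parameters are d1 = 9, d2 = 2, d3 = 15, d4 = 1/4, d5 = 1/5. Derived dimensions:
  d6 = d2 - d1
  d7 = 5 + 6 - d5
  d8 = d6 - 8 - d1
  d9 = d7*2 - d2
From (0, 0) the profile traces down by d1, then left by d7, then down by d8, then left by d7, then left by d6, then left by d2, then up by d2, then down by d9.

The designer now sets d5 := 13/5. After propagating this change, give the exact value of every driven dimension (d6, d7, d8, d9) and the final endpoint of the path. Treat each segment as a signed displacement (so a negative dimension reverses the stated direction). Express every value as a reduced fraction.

Apply edit: d5 := 13/5
  d6 = d2 - d1 = -7
  d7 = 5 + 6 - d5 = 42/5
  d8 = d6 - 8 - d1 = -24
  d9 = d7*2 - d2 = 74/5
Walk from origin (0, 0):
  seg 1: down by d1 = 9 → (0, -9)
  seg 2: left by d7 = 42/5 → (-42/5, -9)
  seg 3: down by d8 = -24 → (-42/5, 15)
  seg 4: left by d7 = 42/5 → (-84/5, 15)
  seg 5: left by d6 = -7 → (-49/5, 15)
  seg 6: left by d2 = 2 → (-59/5, 15)
  seg 7: up by d2 = 2 → (-59/5, 17)
  seg 8: down by d9 = 74/5 → (-59/5, 11/5)

d6 = -7
d7 = 42/5
d8 = -24
d9 = 74/5
endpoint = (-59/5, 11/5)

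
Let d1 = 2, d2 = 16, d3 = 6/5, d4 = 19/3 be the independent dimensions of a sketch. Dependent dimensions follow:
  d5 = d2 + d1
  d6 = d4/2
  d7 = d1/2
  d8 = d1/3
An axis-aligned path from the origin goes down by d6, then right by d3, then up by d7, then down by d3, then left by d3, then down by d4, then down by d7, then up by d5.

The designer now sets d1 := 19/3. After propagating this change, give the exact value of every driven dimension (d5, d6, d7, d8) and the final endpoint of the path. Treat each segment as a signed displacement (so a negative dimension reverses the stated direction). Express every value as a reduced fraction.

Apply edit: d1 := 19/3
  d5 = d2 + d1 = 67/3
  d6 = d4/2 = 19/6
  d7 = d1/2 = 19/6
  d8 = d1/3 = 19/9
Walk from origin (0, 0):
  seg 1: down by d6 = 19/6 → (0, -19/6)
  seg 2: right by d3 = 6/5 → (6/5, -19/6)
  seg 3: up by d7 = 19/6 → (6/5, 0)
  seg 4: down by d3 = 6/5 → (6/5, -6/5)
  seg 5: left by d3 = 6/5 → (0, -6/5)
  seg 6: down by d4 = 19/3 → (0, -113/15)
  seg 7: down by d7 = 19/6 → (0, -107/10)
  seg 8: up by d5 = 67/3 → (0, 349/30)

d5 = 67/3
d6 = 19/6
d7 = 19/6
d8 = 19/9
endpoint = (0, 349/30)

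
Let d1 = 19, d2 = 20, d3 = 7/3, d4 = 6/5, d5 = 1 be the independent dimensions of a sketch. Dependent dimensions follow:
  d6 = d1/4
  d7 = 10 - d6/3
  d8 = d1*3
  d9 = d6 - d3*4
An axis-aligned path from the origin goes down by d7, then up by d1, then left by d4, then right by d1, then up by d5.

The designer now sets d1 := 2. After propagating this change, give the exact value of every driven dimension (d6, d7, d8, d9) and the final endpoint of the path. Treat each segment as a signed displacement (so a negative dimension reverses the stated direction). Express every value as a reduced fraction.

d6 = 1/2
d7 = 59/6
d8 = 6
d9 = -53/6
endpoint = (4/5, -41/6)

Apply edit: d1 := 2
  d6 = d1/4 = 1/2
  d7 = 10 - d6/3 = 59/6
  d8 = d1*3 = 6
  d9 = d6 - d3*4 = -53/6
Walk from origin (0, 0):
  seg 1: down by d7 = 59/6 → (0, -59/6)
  seg 2: up by d1 = 2 → (0, -47/6)
  seg 3: left by d4 = 6/5 → (-6/5, -47/6)
  seg 4: right by d1 = 2 → (4/5, -47/6)
  seg 5: up by d5 = 1 → (4/5, -41/6)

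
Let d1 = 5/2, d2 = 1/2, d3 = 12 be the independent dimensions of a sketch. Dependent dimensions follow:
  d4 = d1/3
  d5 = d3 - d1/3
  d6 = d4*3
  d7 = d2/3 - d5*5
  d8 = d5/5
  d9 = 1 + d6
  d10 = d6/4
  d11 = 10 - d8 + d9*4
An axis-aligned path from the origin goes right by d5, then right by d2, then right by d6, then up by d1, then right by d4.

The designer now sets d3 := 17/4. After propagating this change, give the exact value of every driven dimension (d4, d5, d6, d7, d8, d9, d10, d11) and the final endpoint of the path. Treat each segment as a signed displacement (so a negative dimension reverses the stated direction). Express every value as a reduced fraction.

Apply edit: d3 := 17/4
  d4 = d1/3 = 5/6
  d5 = d3 - d1/3 = 41/12
  d6 = d4*3 = 5/2
  d7 = d2/3 - d5*5 = -203/12
  d8 = d5/5 = 41/60
  d9 = 1 + d6 = 7/2
  d10 = d6/4 = 5/8
  d11 = 10 - d8 + d9*4 = 1399/60
Walk from origin (0, 0):
  seg 1: right by d5 = 41/12 → (41/12, 0)
  seg 2: right by d2 = 1/2 → (47/12, 0)
  seg 3: right by d6 = 5/2 → (77/12, 0)
  seg 4: up by d1 = 5/2 → (77/12, 5/2)
  seg 5: right by d4 = 5/6 → (29/4, 5/2)

d4 = 5/6
d5 = 41/12
d6 = 5/2
d7 = -203/12
d8 = 41/60
d9 = 7/2
d10 = 5/8
d11 = 1399/60
endpoint = (29/4, 5/2)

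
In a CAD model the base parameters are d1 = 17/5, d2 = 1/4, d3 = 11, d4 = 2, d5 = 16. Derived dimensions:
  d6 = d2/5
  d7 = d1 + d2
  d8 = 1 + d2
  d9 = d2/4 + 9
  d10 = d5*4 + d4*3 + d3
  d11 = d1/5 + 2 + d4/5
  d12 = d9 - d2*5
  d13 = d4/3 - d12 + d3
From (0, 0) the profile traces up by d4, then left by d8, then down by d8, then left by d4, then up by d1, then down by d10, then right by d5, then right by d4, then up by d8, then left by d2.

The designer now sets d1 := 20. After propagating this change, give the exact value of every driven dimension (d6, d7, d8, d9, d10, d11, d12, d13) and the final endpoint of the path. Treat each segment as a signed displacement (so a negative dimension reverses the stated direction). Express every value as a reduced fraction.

d6 = 1/20
d7 = 81/4
d8 = 5/4
d9 = 145/16
d10 = 81
d11 = 32/5
d12 = 125/16
d13 = 185/48
endpoint = (29/2, -59)

Apply edit: d1 := 20
  d6 = d2/5 = 1/20
  d7 = d1 + d2 = 81/4
  d8 = 1 + d2 = 5/4
  d9 = d2/4 + 9 = 145/16
  d10 = d5*4 + d4*3 + d3 = 81
  d11 = d1/5 + 2 + d4/5 = 32/5
  d12 = d9 - d2*5 = 125/16
  d13 = d4/3 - d12 + d3 = 185/48
Walk from origin (0, 0):
  seg 1: up by d4 = 2 → (0, 2)
  seg 2: left by d8 = 5/4 → (-5/4, 2)
  seg 3: down by d8 = 5/4 → (-5/4, 3/4)
  seg 4: left by d4 = 2 → (-13/4, 3/4)
  seg 5: up by d1 = 20 → (-13/4, 83/4)
  seg 6: down by d10 = 81 → (-13/4, -241/4)
  seg 7: right by d5 = 16 → (51/4, -241/4)
  seg 8: right by d4 = 2 → (59/4, -241/4)
  seg 9: up by d8 = 5/4 → (59/4, -59)
  seg 10: left by d2 = 1/4 → (29/2, -59)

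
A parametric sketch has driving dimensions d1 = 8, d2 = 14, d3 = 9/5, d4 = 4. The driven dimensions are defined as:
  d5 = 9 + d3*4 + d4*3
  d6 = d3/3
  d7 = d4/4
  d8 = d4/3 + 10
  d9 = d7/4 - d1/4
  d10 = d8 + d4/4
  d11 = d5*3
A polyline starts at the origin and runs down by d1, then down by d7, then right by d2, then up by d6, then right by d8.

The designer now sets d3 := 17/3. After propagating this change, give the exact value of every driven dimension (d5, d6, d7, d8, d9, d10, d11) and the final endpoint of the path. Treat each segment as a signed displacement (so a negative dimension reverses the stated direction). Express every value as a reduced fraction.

Apply edit: d3 := 17/3
  d5 = 9 + d3*4 + d4*3 = 131/3
  d6 = d3/3 = 17/9
  d7 = d4/4 = 1
  d8 = d4/3 + 10 = 34/3
  d9 = d7/4 - d1/4 = -7/4
  d10 = d8 + d4/4 = 37/3
  d11 = d5*3 = 131
Walk from origin (0, 0):
  seg 1: down by d1 = 8 → (0, -8)
  seg 2: down by d7 = 1 → (0, -9)
  seg 3: right by d2 = 14 → (14, -9)
  seg 4: up by d6 = 17/9 → (14, -64/9)
  seg 5: right by d8 = 34/3 → (76/3, -64/9)

d5 = 131/3
d6 = 17/9
d7 = 1
d8 = 34/3
d9 = -7/4
d10 = 37/3
d11 = 131
endpoint = (76/3, -64/9)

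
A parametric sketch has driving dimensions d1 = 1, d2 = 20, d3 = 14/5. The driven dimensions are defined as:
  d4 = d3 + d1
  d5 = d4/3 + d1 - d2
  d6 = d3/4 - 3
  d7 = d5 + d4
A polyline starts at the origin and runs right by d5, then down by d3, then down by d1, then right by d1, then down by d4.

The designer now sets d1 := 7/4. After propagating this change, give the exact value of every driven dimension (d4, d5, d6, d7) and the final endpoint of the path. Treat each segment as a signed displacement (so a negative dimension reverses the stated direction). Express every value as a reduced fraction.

d4 = 91/20
d5 = -251/15
d6 = -23/10
d7 = -731/60
endpoint = (-899/60, -91/10)

Apply edit: d1 := 7/4
  d4 = d3 + d1 = 91/20
  d5 = d4/3 + d1 - d2 = -251/15
  d6 = d3/4 - 3 = -23/10
  d7 = d5 + d4 = -731/60
Walk from origin (0, 0):
  seg 1: right by d5 = -251/15 → (-251/15, 0)
  seg 2: down by d3 = 14/5 → (-251/15, -14/5)
  seg 3: down by d1 = 7/4 → (-251/15, -91/20)
  seg 4: right by d1 = 7/4 → (-899/60, -91/20)
  seg 5: down by d4 = 91/20 → (-899/60, -91/10)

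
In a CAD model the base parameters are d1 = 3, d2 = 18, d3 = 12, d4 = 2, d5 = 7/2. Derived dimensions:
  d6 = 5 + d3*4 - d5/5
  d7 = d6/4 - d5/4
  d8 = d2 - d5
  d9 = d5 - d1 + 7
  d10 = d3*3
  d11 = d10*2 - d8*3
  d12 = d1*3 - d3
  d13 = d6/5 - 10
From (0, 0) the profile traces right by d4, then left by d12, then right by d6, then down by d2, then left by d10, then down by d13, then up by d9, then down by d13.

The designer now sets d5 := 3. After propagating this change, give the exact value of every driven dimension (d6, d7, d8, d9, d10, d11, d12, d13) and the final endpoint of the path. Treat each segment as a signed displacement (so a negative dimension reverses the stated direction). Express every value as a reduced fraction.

Apply edit: d5 := 3
  d6 = 5 + d3*4 - d5/5 = 262/5
  d7 = d6/4 - d5/4 = 247/20
  d8 = d2 - d5 = 15
  d9 = d5 - d1 + 7 = 7
  d10 = d3*3 = 36
  d11 = d10*2 - d8*3 = 27
  d12 = d1*3 - d3 = -3
  d13 = d6/5 - 10 = 12/25
Walk from origin (0, 0):
  seg 1: right by d4 = 2 → (2, 0)
  seg 2: left by d12 = -3 → (5, 0)
  seg 3: right by d6 = 262/5 → (287/5, 0)
  seg 4: down by d2 = 18 → (287/5, -18)
  seg 5: left by d10 = 36 → (107/5, -18)
  seg 6: down by d13 = 12/25 → (107/5, -462/25)
  seg 7: up by d9 = 7 → (107/5, -287/25)
  seg 8: down by d13 = 12/25 → (107/5, -299/25)

d6 = 262/5
d7 = 247/20
d8 = 15
d9 = 7
d10 = 36
d11 = 27
d12 = -3
d13 = 12/25
endpoint = (107/5, -299/25)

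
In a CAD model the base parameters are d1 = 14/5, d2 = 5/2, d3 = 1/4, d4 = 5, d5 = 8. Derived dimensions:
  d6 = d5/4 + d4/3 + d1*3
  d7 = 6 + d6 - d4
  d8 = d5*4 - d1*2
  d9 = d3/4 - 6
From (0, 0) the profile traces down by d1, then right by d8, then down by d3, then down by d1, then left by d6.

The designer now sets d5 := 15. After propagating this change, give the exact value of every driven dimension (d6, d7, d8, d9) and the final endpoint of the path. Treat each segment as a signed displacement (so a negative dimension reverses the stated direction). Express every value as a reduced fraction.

d6 = 829/60
d7 = 889/60
d8 = 272/5
d9 = -95/16
endpoint = (487/12, -117/20)

Apply edit: d5 := 15
  d6 = d5/4 + d4/3 + d1*3 = 829/60
  d7 = 6 + d6 - d4 = 889/60
  d8 = d5*4 - d1*2 = 272/5
  d9 = d3/4 - 6 = -95/16
Walk from origin (0, 0):
  seg 1: down by d1 = 14/5 → (0, -14/5)
  seg 2: right by d8 = 272/5 → (272/5, -14/5)
  seg 3: down by d3 = 1/4 → (272/5, -61/20)
  seg 4: down by d1 = 14/5 → (272/5, -117/20)
  seg 5: left by d6 = 829/60 → (487/12, -117/20)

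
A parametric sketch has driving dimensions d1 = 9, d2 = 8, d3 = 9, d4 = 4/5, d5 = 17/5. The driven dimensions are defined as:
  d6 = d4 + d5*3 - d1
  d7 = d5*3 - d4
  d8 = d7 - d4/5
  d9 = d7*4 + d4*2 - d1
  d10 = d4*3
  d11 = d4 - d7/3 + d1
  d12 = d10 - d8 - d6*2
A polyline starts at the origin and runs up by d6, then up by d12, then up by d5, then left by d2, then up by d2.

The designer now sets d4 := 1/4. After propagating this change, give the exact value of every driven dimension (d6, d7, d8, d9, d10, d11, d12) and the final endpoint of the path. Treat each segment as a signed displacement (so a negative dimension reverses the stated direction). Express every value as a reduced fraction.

Apply edit: d4 := 1/4
  d6 = d4 + d5*3 - d1 = 29/20
  d7 = d5*3 - d4 = 199/20
  d8 = d7 - d4/5 = 99/10
  d9 = d7*4 + d4*2 - d1 = 313/10
  d10 = d4*3 = 3/4
  d11 = d4 - d7/3 + d1 = 89/15
  d12 = d10 - d8 - d6*2 = -241/20
Walk from origin (0, 0):
  seg 1: up by d6 = 29/20 → (0, 29/20)
  seg 2: up by d12 = -241/20 → (0, -53/5)
  seg 3: up by d5 = 17/5 → (0, -36/5)
  seg 4: left by d2 = 8 → (-8, -36/5)
  seg 5: up by d2 = 8 → (-8, 4/5)

d6 = 29/20
d7 = 199/20
d8 = 99/10
d9 = 313/10
d10 = 3/4
d11 = 89/15
d12 = -241/20
endpoint = (-8, 4/5)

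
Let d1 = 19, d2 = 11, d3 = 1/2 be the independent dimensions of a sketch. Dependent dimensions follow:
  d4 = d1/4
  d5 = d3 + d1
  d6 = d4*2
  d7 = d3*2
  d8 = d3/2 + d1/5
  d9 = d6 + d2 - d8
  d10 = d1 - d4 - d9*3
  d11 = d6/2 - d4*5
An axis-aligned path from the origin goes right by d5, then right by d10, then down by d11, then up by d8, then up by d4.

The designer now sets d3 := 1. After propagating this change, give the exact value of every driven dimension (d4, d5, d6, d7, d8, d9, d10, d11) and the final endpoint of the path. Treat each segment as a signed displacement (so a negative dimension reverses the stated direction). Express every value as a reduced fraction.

Apply edit: d3 := 1
  d4 = d1/4 = 19/4
  d5 = d3 + d1 = 20
  d6 = d4*2 = 19/2
  d7 = d3*2 = 2
  d8 = d3/2 + d1/5 = 43/10
  d9 = d6 + d2 - d8 = 81/5
  d10 = d1 - d4 - d9*3 = -687/20
  d11 = d6/2 - d4*5 = -19
Walk from origin (0, 0):
  seg 1: right by d5 = 20 → (20, 0)
  seg 2: right by d10 = -687/20 → (-287/20, 0)
  seg 3: down by d11 = -19 → (-287/20, 19)
  seg 4: up by d8 = 43/10 → (-287/20, 233/10)
  seg 5: up by d4 = 19/4 → (-287/20, 561/20)

d4 = 19/4
d5 = 20
d6 = 19/2
d7 = 2
d8 = 43/10
d9 = 81/5
d10 = -687/20
d11 = -19
endpoint = (-287/20, 561/20)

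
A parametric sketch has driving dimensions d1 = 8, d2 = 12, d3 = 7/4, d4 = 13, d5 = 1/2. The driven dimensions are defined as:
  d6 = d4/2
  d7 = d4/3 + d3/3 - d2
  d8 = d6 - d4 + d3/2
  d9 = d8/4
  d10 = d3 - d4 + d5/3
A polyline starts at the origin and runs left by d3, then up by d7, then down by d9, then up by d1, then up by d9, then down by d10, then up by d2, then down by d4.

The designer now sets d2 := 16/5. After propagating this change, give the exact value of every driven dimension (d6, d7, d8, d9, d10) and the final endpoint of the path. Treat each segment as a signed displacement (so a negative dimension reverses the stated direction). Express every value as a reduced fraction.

d6 = 13/2
d7 = 103/60
d8 = -45/8
d9 = -45/32
d10 = -133/12
endpoint = (-7/4, 11)

Apply edit: d2 := 16/5
  d6 = d4/2 = 13/2
  d7 = d4/3 + d3/3 - d2 = 103/60
  d8 = d6 - d4 + d3/2 = -45/8
  d9 = d8/4 = -45/32
  d10 = d3 - d4 + d5/3 = -133/12
Walk from origin (0, 0):
  seg 1: left by d3 = 7/4 → (-7/4, 0)
  seg 2: up by d7 = 103/60 → (-7/4, 103/60)
  seg 3: down by d9 = -45/32 → (-7/4, 1499/480)
  seg 4: up by d1 = 8 → (-7/4, 5339/480)
  seg 5: up by d9 = -45/32 → (-7/4, 583/60)
  seg 6: down by d10 = -133/12 → (-7/4, 104/5)
  seg 7: up by d2 = 16/5 → (-7/4, 24)
  seg 8: down by d4 = 13 → (-7/4, 11)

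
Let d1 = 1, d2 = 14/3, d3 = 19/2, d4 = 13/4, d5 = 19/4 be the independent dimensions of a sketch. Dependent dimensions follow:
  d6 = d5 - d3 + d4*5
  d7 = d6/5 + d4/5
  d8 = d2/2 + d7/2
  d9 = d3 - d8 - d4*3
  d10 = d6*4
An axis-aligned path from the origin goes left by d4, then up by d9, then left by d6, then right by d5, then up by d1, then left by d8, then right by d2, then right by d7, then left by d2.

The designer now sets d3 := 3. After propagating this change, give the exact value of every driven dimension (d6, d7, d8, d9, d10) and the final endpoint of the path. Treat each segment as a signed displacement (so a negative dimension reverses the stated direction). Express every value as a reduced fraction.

Apply edit: d3 := 3
  d6 = d5 - d3 + d4*5 = 18
  d7 = d6/5 + d4/5 = 17/4
  d8 = d2/2 + d7/2 = 107/24
  d9 = d3 - d8 - d4*3 = -269/24
  d10 = d6*4 = 72
Walk from origin (0, 0):
  seg 1: left by d4 = 13/4 → (-13/4, 0)
  seg 2: up by d9 = -269/24 → (-13/4, -269/24)
  seg 3: left by d6 = 18 → (-85/4, -269/24)
  seg 4: right by d5 = 19/4 → (-33/2, -269/24)
  seg 5: up by d1 = 1 → (-33/2, -245/24)
  seg 6: left by d8 = 107/24 → (-503/24, -245/24)
  seg 7: right by d2 = 14/3 → (-391/24, -245/24)
  seg 8: right by d7 = 17/4 → (-289/24, -245/24)
  seg 9: left by d2 = 14/3 → (-401/24, -245/24)

d6 = 18
d7 = 17/4
d8 = 107/24
d9 = -269/24
d10 = 72
endpoint = (-401/24, -245/24)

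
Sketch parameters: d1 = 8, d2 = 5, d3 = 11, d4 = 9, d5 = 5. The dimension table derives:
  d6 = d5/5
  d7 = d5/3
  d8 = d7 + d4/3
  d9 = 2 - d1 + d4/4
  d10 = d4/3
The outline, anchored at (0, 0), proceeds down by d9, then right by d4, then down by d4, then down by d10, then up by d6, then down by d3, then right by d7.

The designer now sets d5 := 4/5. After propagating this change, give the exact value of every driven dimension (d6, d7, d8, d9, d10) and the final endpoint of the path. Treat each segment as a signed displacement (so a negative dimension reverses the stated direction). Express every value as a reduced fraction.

Apply edit: d5 := 4/5
  d6 = d5/5 = 4/25
  d7 = d5/3 = 4/15
  d8 = d7 + d4/3 = 49/15
  d9 = 2 - d1 + d4/4 = -15/4
  d10 = d4/3 = 3
Walk from origin (0, 0):
  seg 1: down by d9 = -15/4 → (0, 15/4)
  seg 2: right by d4 = 9 → (9, 15/4)
  seg 3: down by d4 = 9 → (9, -21/4)
  seg 4: down by d10 = 3 → (9, -33/4)
  seg 5: up by d6 = 4/25 → (9, -809/100)
  seg 6: down by d3 = 11 → (9, -1909/100)
  seg 7: right by d7 = 4/15 → (139/15, -1909/100)

d6 = 4/25
d7 = 4/15
d8 = 49/15
d9 = -15/4
d10 = 3
endpoint = (139/15, -1909/100)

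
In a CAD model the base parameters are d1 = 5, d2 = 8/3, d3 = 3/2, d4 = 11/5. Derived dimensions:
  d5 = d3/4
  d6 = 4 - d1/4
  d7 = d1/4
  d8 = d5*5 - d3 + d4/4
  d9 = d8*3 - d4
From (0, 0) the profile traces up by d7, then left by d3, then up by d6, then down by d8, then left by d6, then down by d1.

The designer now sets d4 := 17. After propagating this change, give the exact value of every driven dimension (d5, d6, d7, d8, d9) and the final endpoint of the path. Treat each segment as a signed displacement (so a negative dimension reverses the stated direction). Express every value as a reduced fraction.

d5 = 3/8
d6 = 11/4
d7 = 5/4
d8 = 37/8
d9 = -25/8
endpoint = (-17/4, -45/8)

Apply edit: d4 := 17
  d5 = d3/4 = 3/8
  d6 = 4 - d1/4 = 11/4
  d7 = d1/4 = 5/4
  d8 = d5*5 - d3 + d4/4 = 37/8
  d9 = d8*3 - d4 = -25/8
Walk from origin (0, 0):
  seg 1: up by d7 = 5/4 → (0, 5/4)
  seg 2: left by d3 = 3/2 → (-3/2, 5/4)
  seg 3: up by d6 = 11/4 → (-3/2, 4)
  seg 4: down by d8 = 37/8 → (-3/2, -5/8)
  seg 5: left by d6 = 11/4 → (-17/4, -5/8)
  seg 6: down by d1 = 5 → (-17/4, -45/8)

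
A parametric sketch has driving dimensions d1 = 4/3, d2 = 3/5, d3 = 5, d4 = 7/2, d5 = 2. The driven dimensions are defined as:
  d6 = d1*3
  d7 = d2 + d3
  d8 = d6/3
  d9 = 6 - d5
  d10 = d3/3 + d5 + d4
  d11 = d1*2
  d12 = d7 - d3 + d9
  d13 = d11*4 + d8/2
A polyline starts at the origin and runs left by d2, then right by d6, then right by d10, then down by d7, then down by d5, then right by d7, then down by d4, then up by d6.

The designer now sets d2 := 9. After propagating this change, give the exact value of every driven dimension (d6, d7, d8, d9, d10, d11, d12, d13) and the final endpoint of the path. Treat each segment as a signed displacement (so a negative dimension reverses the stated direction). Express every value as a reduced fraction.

Apply edit: d2 := 9
  d6 = d1*3 = 4
  d7 = d2 + d3 = 14
  d8 = d6/3 = 4/3
  d9 = 6 - d5 = 4
  d10 = d3/3 + d5 + d4 = 43/6
  d11 = d1*2 = 8/3
  d12 = d7 - d3 + d9 = 13
  d13 = d11*4 + d8/2 = 34/3
Walk from origin (0, 0):
  seg 1: left by d2 = 9 → (-9, 0)
  seg 2: right by d6 = 4 → (-5, 0)
  seg 3: right by d10 = 43/6 → (13/6, 0)
  seg 4: down by d7 = 14 → (13/6, -14)
  seg 5: down by d5 = 2 → (13/6, -16)
  seg 6: right by d7 = 14 → (97/6, -16)
  seg 7: down by d4 = 7/2 → (97/6, -39/2)
  seg 8: up by d6 = 4 → (97/6, -31/2)

d6 = 4
d7 = 14
d8 = 4/3
d9 = 4
d10 = 43/6
d11 = 8/3
d12 = 13
d13 = 34/3
endpoint = (97/6, -31/2)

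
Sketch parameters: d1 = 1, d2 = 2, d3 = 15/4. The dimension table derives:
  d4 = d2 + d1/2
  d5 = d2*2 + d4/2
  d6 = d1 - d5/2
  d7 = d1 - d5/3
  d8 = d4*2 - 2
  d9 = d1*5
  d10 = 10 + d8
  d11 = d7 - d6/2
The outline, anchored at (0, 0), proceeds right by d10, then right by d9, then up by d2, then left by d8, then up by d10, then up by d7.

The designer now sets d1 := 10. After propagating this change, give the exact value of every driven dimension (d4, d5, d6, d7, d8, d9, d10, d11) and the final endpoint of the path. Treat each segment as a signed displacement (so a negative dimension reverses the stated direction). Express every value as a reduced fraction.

d4 = 7
d5 = 15/2
d6 = 25/4
d7 = 15/2
d8 = 12
d9 = 50
d10 = 22
d11 = 35/8
endpoint = (60, 63/2)

Apply edit: d1 := 10
  d4 = d2 + d1/2 = 7
  d5 = d2*2 + d4/2 = 15/2
  d6 = d1 - d5/2 = 25/4
  d7 = d1 - d5/3 = 15/2
  d8 = d4*2 - 2 = 12
  d9 = d1*5 = 50
  d10 = 10 + d8 = 22
  d11 = d7 - d6/2 = 35/8
Walk from origin (0, 0):
  seg 1: right by d10 = 22 → (22, 0)
  seg 2: right by d9 = 50 → (72, 0)
  seg 3: up by d2 = 2 → (72, 2)
  seg 4: left by d8 = 12 → (60, 2)
  seg 5: up by d10 = 22 → (60, 24)
  seg 6: up by d7 = 15/2 → (60, 63/2)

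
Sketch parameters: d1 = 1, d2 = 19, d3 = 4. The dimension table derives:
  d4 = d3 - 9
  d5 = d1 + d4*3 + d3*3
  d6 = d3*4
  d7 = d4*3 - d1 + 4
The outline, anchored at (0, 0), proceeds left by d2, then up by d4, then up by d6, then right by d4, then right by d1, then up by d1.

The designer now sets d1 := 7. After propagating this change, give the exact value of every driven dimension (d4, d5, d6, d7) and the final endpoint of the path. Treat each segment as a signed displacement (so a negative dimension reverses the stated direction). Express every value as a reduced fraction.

Apply edit: d1 := 7
  d4 = d3 - 9 = -5
  d5 = d1 + d4*3 + d3*3 = 4
  d6 = d3*4 = 16
  d7 = d4*3 - d1 + 4 = -18
Walk from origin (0, 0):
  seg 1: left by d2 = 19 → (-19, 0)
  seg 2: up by d4 = -5 → (-19, -5)
  seg 3: up by d6 = 16 → (-19, 11)
  seg 4: right by d4 = -5 → (-24, 11)
  seg 5: right by d1 = 7 → (-17, 11)
  seg 6: up by d1 = 7 → (-17, 18)

d4 = -5
d5 = 4
d6 = 16
d7 = -18
endpoint = (-17, 18)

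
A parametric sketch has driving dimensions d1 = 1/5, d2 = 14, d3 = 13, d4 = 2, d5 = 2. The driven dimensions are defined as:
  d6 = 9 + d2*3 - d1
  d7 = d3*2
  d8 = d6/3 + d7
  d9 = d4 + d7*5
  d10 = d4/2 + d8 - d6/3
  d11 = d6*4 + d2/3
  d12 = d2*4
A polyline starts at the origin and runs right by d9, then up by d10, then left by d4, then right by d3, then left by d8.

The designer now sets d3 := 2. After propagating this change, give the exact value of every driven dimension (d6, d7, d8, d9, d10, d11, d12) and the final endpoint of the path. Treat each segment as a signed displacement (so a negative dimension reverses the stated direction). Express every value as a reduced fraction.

d6 = 254/5
d7 = 4
d8 = 314/15
d9 = 22
d10 = 5
d11 = 3118/15
d12 = 56
endpoint = (16/15, 5)

Apply edit: d3 := 2
  d6 = 9 + d2*3 - d1 = 254/5
  d7 = d3*2 = 4
  d8 = d6/3 + d7 = 314/15
  d9 = d4 + d7*5 = 22
  d10 = d4/2 + d8 - d6/3 = 5
  d11 = d6*4 + d2/3 = 3118/15
  d12 = d2*4 = 56
Walk from origin (0, 0):
  seg 1: right by d9 = 22 → (22, 0)
  seg 2: up by d10 = 5 → (22, 5)
  seg 3: left by d4 = 2 → (20, 5)
  seg 4: right by d3 = 2 → (22, 5)
  seg 5: left by d8 = 314/15 → (16/15, 5)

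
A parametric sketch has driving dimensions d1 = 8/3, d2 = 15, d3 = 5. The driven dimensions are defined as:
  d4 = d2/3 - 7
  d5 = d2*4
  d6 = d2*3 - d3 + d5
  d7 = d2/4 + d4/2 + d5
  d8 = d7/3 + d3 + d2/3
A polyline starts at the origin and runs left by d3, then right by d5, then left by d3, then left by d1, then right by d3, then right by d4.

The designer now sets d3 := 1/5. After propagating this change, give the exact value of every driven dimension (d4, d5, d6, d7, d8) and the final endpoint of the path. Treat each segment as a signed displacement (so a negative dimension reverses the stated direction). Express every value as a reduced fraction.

d4 = -2
d5 = 60
d6 = 524/5
d7 = 251/4
d8 = 1567/60
endpoint = (827/15, 0)

Apply edit: d3 := 1/5
  d4 = d2/3 - 7 = -2
  d5 = d2*4 = 60
  d6 = d2*3 - d3 + d5 = 524/5
  d7 = d2/4 + d4/2 + d5 = 251/4
  d8 = d7/3 + d3 + d2/3 = 1567/60
Walk from origin (0, 0):
  seg 1: left by d3 = 1/5 → (-1/5, 0)
  seg 2: right by d5 = 60 → (299/5, 0)
  seg 3: left by d3 = 1/5 → (298/5, 0)
  seg 4: left by d1 = 8/3 → (854/15, 0)
  seg 5: right by d3 = 1/5 → (857/15, 0)
  seg 6: right by d4 = -2 → (827/15, 0)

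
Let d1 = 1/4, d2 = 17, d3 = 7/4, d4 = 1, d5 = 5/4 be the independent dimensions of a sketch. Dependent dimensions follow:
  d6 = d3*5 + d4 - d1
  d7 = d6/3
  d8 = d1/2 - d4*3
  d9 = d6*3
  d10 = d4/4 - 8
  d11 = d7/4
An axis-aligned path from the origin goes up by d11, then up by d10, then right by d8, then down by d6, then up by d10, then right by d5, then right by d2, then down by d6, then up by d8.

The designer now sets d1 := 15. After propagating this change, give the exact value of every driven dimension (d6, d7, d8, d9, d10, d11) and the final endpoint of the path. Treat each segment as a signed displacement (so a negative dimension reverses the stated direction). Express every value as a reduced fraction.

d6 = -21/4
d7 = -7/4
d8 = 9/2
d9 = -63/4
d10 = -31/4
d11 = -7/16
endpoint = (91/4, -15/16)

Apply edit: d1 := 15
  d6 = d3*5 + d4 - d1 = -21/4
  d7 = d6/3 = -7/4
  d8 = d1/2 - d4*3 = 9/2
  d9 = d6*3 = -63/4
  d10 = d4/4 - 8 = -31/4
  d11 = d7/4 = -7/16
Walk from origin (0, 0):
  seg 1: up by d11 = -7/16 → (0, -7/16)
  seg 2: up by d10 = -31/4 → (0, -131/16)
  seg 3: right by d8 = 9/2 → (9/2, -131/16)
  seg 4: down by d6 = -21/4 → (9/2, -47/16)
  seg 5: up by d10 = -31/4 → (9/2, -171/16)
  seg 6: right by d5 = 5/4 → (23/4, -171/16)
  seg 7: right by d2 = 17 → (91/4, -171/16)
  seg 8: down by d6 = -21/4 → (91/4, -87/16)
  seg 9: up by d8 = 9/2 → (91/4, -15/16)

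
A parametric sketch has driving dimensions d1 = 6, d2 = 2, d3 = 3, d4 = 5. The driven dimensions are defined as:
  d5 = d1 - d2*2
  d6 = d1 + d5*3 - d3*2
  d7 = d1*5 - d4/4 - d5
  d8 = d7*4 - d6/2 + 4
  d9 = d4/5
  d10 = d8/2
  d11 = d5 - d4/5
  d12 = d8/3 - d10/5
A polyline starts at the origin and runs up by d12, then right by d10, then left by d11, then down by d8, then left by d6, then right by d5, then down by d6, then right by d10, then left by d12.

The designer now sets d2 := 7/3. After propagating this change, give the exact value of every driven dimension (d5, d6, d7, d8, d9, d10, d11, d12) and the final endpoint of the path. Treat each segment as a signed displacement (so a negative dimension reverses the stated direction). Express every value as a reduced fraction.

d5 = 4/3
d6 = 4
d7 = 329/12
d8 = 335/3
d9 = 1
d10 = 335/6
d11 = 1/3
d12 = 469/18
endpoint = (1487/18, -1613/18)

Apply edit: d2 := 7/3
  d5 = d1 - d2*2 = 4/3
  d6 = d1 + d5*3 - d3*2 = 4
  d7 = d1*5 - d4/4 - d5 = 329/12
  d8 = d7*4 - d6/2 + 4 = 335/3
  d9 = d4/5 = 1
  d10 = d8/2 = 335/6
  d11 = d5 - d4/5 = 1/3
  d12 = d8/3 - d10/5 = 469/18
Walk from origin (0, 0):
  seg 1: up by d12 = 469/18 → (0, 469/18)
  seg 2: right by d10 = 335/6 → (335/6, 469/18)
  seg 3: left by d11 = 1/3 → (111/2, 469/18)
  seg 4: down by d8 = 335/3 → (111/2, -1541/18)
  seg 5: left by d6 = 4 → (103/2, -1541/18)
  seg 6: right by d5 = 4/3 → (317/6, -1541/18)
  seg 7: down by d6 = 4 → (317/6, -1613/18)
  seg 8: right by d10 = 335/6 → (326/3, -1613/18)
  seg 9: left by d12 = 469/18 → (1487/18, -1613/18)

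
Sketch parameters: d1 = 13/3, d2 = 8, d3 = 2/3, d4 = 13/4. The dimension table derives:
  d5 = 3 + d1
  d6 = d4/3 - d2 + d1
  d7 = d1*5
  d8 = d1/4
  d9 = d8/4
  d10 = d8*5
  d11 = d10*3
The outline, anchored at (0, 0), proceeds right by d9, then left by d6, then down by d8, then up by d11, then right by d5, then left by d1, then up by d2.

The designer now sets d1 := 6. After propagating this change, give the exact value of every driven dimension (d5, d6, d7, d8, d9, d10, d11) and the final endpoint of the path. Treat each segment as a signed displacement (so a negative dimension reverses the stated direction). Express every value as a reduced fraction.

Apply edit: d1 := 6
  d5 = 3 + d1 = 9
  d6 = d4/3 - d2 + d1 = -11/12
  d7 = d1*5 = 30
  d8 = d1/4 = 3/2
  d9 = d8/4 = 3/8
  d10 = d8*5 = 15/2
  d11 = d10*3 = 45/2
Walk from origin (0, 0):
  seg 1: right by d9 = 3/8 → (3/8, 0)
  seg 2: left by d6 = -11/12 → (31/24, 0)
  seg 3: down by d8 = 3/2 → (31/24, -3/2)
  seg 4: up by d11 = 45/2 → (31/24, 21)
  seg 5: right by d5 = 9 → (247/24, 21)
  seg 6: left by d1 = 6 → (103/24, 21)
  seg 7: up by d2 = 8 → (103/24, 29)

d5 = 9
d6 = -11/12
d7 = 30
d8 = 3/2
d9 = 3/8
d10 = 15/2
d11 = 45/2
endpoint = (103/24, 29)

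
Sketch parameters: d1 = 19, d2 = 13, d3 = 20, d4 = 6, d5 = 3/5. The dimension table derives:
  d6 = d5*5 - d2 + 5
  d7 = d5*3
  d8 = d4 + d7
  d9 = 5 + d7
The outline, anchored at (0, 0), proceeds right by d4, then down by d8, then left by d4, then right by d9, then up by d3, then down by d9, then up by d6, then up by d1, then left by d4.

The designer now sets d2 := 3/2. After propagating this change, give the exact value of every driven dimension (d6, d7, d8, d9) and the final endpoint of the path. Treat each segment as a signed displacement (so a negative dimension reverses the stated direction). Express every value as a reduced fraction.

d6 = 13/2
d7 = 9/5
d8 = 39/5
d9 = 34/5
endpoint = (4/5, 309/10)

Apply edit: d2 := 3/2
  d6 = d5*5 - d2 + 5 = 13/2
  d7 = d5*3 = 9/5
  d8 = d4 + d7 = 39/5
  d9 = 5 + d7 = 34/5
Walk from origin (0, 0):
  seg 1: right by d4 = 6 → (6, 0)
  seg 2: down by d8 = 39/5 → (6, -39/5)
  seg 3: left by d4 = 6 → (0, -39/5)
  seg 4: right by d9 = 34/5 → (34/5, -39/5)
  seg 5: up by d3 = 20 → (34/5, 61/5)
  seg 6: down by d9 = 34/5 → (34/5, 27/5)
  seg 7: up by d6 = 13/2 → (34/5, 119/10)
  seg 8: up by d1 = 19 → (34/5, 309/10)
  seg 9: left by d4 = 6 → (4/5, 309/10)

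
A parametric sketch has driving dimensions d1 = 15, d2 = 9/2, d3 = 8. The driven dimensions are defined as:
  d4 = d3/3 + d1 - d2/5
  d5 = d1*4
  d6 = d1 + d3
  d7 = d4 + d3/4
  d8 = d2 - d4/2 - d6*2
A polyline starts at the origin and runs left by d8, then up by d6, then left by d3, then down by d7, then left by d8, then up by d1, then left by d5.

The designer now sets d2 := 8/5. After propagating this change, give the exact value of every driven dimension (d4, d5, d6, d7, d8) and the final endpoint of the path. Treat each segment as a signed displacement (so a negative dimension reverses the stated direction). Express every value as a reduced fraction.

d4 = 1301/75
d5 = 60
d6 = 23
d7 = 1451/75
d8 = -7961/150
endpoint = (2861/75, 1399/75)

Apply edit: d2 := 8/5
  d4 = d3/3 + d1 - d2/5 = 1301/75
  d5 = d1*4 = 60
  d6 = d1 + d3 = 23
  d7 = d4 + d3/4 = 1451/75
  d8 = d2 - d4/2 - d6*2 = -7961/150
Walk from origin (0, 0):
  seg 1: left by d8 = -7961/150 → (7961/150, 0)
  seg 2: up by d6 = 23 → (7961/150, 23)
  seg 3: left by d3 = 8 → (6761/150, 23)
  seg 4: down by d7 = 1451/75 → (6761/150, 274/75)
  seg 5: left by d8 = -7961/150 → (7361/75, 274/75)
  seg 6: up by d1 = 15 → (7361/75, 1399/75)
  seg 7: left by d5 = 60 → (2861/75, 1399/75)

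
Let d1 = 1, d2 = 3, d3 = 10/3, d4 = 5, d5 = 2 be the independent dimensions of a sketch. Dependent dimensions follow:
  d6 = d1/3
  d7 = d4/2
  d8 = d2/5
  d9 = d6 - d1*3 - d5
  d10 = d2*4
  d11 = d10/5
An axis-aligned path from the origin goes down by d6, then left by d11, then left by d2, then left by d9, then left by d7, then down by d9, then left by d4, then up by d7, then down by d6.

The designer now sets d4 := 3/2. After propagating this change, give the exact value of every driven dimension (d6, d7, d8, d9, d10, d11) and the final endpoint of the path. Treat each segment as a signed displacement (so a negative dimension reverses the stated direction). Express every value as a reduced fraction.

d6 = 1/3
d7 = 3/4
d8 = 3/5
d9 = -14/3
d10 = 12
d11 = 12/5
endpoint = (-179/60, 19/4)

Apply edit: d4 := 3/2
  d6 = d1/3 = 1/3
  d7 = d4/2 = 3/4
  d8 = d2/5 = 3/5
  d9 = d6 - d1*3 - d5 = -14/3
  d10 = d2*4 = 12
  d11 = d10/5 = 12/5
Walk from origin (0, 0):
  seg 1: down by d6 = 1/3 → (0, -1/3)
  seg 2: left by d11 = 12/5 → (-12/5, -1/3)
  seg 3: left by d2 = 3 → (-27/5, -1/3)
  seg 4: left by d9 = -14/3 → (-11/15, -1/3)
  seg 5: left by d7 = 3/4 → (-89/60, -1/3)
  seg 6: down by d9 = -14/3 → (-89/60, 13/3)
  seg 7: left by d4 = 3/2 → (-179/60, 13/3)
  seg 8: up by d7 = 3/4 → (-179/60, 61/12)
  seg 9: down by d6 = 1/3 → (-179/60, 19/4)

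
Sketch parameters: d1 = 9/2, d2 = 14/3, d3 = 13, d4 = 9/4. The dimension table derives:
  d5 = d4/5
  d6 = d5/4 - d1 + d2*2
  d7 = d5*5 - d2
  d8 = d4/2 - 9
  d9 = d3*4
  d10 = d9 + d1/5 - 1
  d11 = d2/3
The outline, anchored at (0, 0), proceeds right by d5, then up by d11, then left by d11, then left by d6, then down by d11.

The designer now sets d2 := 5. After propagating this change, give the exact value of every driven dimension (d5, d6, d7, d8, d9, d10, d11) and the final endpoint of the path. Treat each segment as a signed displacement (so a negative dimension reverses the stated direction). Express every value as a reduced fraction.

Apply edit: d2 := 5
  d5 = d4/5 = 9/20
  d6 = d5/4 - d1 + d2*2 = 449/80
  d7 = d5*5 - d2 = -11/4
  d8 = d4/2 - 9 = -63/8
  d9 = d3*4 = 52
  d10 = d9 + d1/5 - 1 = 519/10
  d11 = d2/3 = 5/3
Walk from origin (0, 0):
  seg 1: right by d5 = 9/20 → (9/20, 0)
  seg 2: up by d11 = 5/3 → (9/20, 5/3)
  seg 3: left by d11 = 5/3 → (-73/60, 5/3)
  seg 4: left by d6 = 449/80 → (-1639/240, 5/3)
  seg 5: down by d11 = 5/3 → (-1639/240, 0)

d5 = 9/20
d6 = 449/80
d7 = -11/4
d8 = -63/8
d9 = 52
d10 = 519/10
d11 = 5/3
endpoint = (-1639/240, 0)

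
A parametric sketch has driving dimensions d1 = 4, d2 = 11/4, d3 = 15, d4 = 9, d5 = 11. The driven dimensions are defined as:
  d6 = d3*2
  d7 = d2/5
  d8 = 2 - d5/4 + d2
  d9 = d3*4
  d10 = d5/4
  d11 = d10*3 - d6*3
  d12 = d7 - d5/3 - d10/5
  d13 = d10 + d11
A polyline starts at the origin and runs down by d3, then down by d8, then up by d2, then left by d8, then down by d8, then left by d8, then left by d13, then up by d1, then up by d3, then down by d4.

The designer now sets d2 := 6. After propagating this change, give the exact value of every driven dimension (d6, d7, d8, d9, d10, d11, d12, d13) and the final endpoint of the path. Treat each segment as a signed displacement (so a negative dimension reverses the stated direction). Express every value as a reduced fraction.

d6 = 30
d7 = 6/5
d8 = 21/4
d9 = 60
d10 = 11/4
d11 = -327/4
d12 = -181/60
d13 = -79
endpoint = (137/2, -19/2)

Apply edit: d2 := 6
  d6 = d3*2 = 30
  d7 = d2/5 = 6/5
  d8 = 2 - d5/4 + d2 = 21/4
  d9 = d3*4 = 60
  d10 = d5/4 = 11/4
  d11 = d10*3 - d6*3 = -327/4
  d12 = d7 - d5/3 - d10/5 = -181/60
  d13 = d10 + d11 = -79
Walk from origin (0, 0):
  seg 1: down by d3 = 15 → (0, -15)
  seg 2: down by d8 = 21/4 → (0, -81/4)
  seg 3: up by d2 = 6 → (0, -57/4)
  seg 4: left by d8 = 21/4 → (-21/4, -57/4)
  seg 5: down by d8 = 21/4 → (-21/4, -39/2)
  seg 6: left by d8 = 21/4 → (-21/2, -39/2)
  seg 7: left by d13 = -79 → (137/2, -39/2)
  seg 8: up by d1 = 4 → (137/2, -31/2)
  seg 9: up by d3 = 15 → (137/2, -1/2)
  seg 10: down by d4 = 9 → (137/2, -19/2)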